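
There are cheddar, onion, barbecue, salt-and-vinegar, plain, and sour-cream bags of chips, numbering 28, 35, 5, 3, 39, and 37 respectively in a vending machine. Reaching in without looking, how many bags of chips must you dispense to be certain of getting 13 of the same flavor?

In the worst case we take at most 12 of each flavor, but all 5 barbecue and all 3 salt-and-vinegar (fewer than 12), giving 12 + 12 + 5 + 3 + 12 + 12 = 56.
One more bag of chips then forces some flavor to 13, so 56 + 1 = 57.

57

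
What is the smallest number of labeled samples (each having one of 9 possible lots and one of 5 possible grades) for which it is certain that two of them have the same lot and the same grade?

There are 9 × 5 = 45 (lot, grade) combinations acting as pigeonholes.
With 45 labeled samples we could place one in each, avoiding any repeat.
One more forces some (lot, grade) pair to hold 2, so 45 + 1 = 46.

46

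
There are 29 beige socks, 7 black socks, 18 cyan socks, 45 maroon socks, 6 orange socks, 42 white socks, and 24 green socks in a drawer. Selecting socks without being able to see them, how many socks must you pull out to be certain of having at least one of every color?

The hardest color to obtain is orange: we could draw every other sock first — 171 − 6 = 165 socks — without a single orange one.
The next draw must be orange, so 165 + 1 = 166.

166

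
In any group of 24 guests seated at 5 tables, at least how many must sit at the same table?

The 24 guests fall into 5 tables.
If each of the 5 tables held at most 4, the total would be at most 5 × 4 = 20 < 24, a contradiction.
So at least one holds ⌈24/5⌉ = 5.

5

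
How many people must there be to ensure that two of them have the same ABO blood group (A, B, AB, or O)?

There are 4 ABO blood groups acting as pigeonholes.
With 4 people we could place one in each, avoiding any repeat.
One more forces some class to hold 2, so 4 + 1 = 5.

5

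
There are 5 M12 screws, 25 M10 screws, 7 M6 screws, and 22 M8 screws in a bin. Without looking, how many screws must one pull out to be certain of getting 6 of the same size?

21

Treat the 4 sizes as pigeonholes.
The worst case takes 5 screws of each size without reaching 6 of any: 4 × 5 = 20.
The next screw must bring some size to 6, so 20 + 1 = 21.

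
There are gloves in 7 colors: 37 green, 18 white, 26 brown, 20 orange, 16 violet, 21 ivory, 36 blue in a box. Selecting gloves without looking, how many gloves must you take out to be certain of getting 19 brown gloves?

167

To avoid brown gloves as long as possible, exhaust the other 6 colors first.
The worst case draws every non-brown glove first: 37 + 18 + 20 + 16 + 21 + 36 = 148.
The next 19 draws are then forced to be brown, giving 148 + 19 = 167.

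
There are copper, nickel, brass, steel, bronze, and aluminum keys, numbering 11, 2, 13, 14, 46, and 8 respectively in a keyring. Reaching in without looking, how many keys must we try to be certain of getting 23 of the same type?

71

In the worst case we take at most 22 of each type, but all 11 copper, all 2 nickel, all 13 brass, all 14 steel, and all 8 aluminum (fewer than 22), giving 11 + 2 + 13 + 14 + 22 + 8 = 70.
One more key then forces some type to 23, so 70 + 1 = 71.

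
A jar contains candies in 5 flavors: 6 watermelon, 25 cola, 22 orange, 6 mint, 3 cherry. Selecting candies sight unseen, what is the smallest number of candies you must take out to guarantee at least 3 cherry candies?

62

The worst case draws every non-cherry candy first: 6 + 25 + 22 + 6 = 59.
The next 3 draws are then forced to be cherry, giving 59 + 3 = 62.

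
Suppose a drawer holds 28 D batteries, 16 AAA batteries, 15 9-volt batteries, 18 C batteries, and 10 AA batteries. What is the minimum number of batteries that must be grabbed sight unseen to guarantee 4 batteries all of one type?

16

The worst case takes 3 batteries of each type without reaching 4 of any: 5 × 3 = 15.
The next battery must bring some type to 4, so 15 + 1 = 16.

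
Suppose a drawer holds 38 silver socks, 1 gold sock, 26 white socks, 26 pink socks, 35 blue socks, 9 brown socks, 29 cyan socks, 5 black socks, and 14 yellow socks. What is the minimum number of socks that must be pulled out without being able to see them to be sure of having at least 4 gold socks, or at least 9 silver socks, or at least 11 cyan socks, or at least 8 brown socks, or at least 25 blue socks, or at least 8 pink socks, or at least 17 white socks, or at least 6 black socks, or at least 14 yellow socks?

92

The worst case stops just short of every target: 8 silver, all 1 gold, 16 white, 7 pink, 24 blue, 7 brown, 10 cyan, 5 black, 13 yellow — 8 + 1 + 16 + 7 + 24 + 7 + 10 + 5 + 13 = 91 socks.
One more sock must push some color to its target, so 91 + 1 = 92.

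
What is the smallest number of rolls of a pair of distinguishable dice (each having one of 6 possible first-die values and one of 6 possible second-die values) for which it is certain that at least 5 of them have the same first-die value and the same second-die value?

There are 6 × 6 = 36 (first-die value, second-die value) combinations acting as pigeonholes.
With 36 × 4 = 144 rolls of a pair of distinguishable dice we could place exactly 4 in each, with no (first-die value, second-die value) pair reaching 5.
One more forces some (first-die value, second-die value) pair to hold 5, so 144 + 1 = 145.

145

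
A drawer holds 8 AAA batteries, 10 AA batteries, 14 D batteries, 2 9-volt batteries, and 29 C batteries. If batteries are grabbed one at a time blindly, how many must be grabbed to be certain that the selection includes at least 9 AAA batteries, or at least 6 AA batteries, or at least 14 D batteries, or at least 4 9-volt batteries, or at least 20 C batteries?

Each of the 5 types has its own threshold; avoid all of them simultaneously.
The worst case stops just short of every target: 8 AAA, 5 AA, 13 D, all 2 9-volt, 19 C — 8 + 5 + 13 + 2 + 19 = 47 batteries.
One more battery must push some type to its target, so 47 + 1 = 48.

48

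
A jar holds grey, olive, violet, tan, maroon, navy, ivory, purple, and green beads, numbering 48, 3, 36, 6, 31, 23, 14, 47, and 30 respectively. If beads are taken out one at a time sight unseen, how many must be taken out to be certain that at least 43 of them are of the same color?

228

Treat the 9 colors as pigeonholes.
In the worst case we take at most 42 of each color, but all 3 olive, all 36 violet, all 6 tan, all 31 maroon, all 23 navy, all 14 ivory, and all 30 green (fewer than 42), giving 42 + 3 + 36 + 6 + 31 + 23 + 14 + 42 + 30 = 227.
One more bead then forces some color to 43, so 227 + 1 = 228.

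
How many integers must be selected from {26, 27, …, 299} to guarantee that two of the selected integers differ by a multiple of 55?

56

Use the pigeonhole principle on residue classes: group the integers by remainder mod 55; there are 55 residue classes, each nonempty in this range.
Choosing one from each class (55 integers) avoids any shared remainder.
One more choice must repeat a class, so two differ by a multiple of 55. Hence 55 + 1 = 56.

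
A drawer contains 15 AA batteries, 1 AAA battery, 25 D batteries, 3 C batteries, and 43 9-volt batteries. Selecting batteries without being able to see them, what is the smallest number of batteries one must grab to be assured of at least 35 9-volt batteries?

The worst case draws every non-9-volt battery first: 15 + 1 + 25 + 3 = 44.
The next 35 draws are then forced to be 9-volt, giving 44 + 35 = 79.

79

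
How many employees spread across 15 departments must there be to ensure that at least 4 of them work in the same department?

46

There are 15 departments acting as pigeonholes.
With 15 × 3 = 45 employees we could place exactly 3 in each, with no class reaching 4.
One more forces some class to hold 4, so 45 + 1 = 46.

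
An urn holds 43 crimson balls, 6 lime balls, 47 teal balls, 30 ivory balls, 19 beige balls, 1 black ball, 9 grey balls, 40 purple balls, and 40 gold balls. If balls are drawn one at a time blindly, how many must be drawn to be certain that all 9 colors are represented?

235

The hardest color to obtain is black: we could draw every other ball first — 235 − 1 = 234 balls — without a single black one.
The next draw must be black, so 234 + 1 = 235.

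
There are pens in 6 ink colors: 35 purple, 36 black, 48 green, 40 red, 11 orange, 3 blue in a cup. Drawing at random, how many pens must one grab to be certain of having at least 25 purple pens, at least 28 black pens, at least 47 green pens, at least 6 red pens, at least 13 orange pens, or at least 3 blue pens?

116

The worst case stops just short of every target: 24 purple, 27 black, 46 green, 5 red, all 11 orange, 2 blue — 24 + 27 + 46 + 5 + 11 + 2 = 115 pens.
One more pen must push some ink color to its target, so 115 + 1 = 116.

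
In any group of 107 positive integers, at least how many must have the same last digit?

If each of the 10 possible last digits held at most 10, the total would be at most 10 × 10 = 100 < 107, a contradiction.
So at least one holds ⌈107/10⌉ = 11.

11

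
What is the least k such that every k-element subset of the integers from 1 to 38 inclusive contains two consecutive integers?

Partition {1, …, 38} into 19 pairs: {1,2}, {3,4}, …, {37,38}.
Choosing 19 integers — say the 19 even numbers 2, 4, …, 38 — takes one from each pair and avoids the property.
Choosing 20 forces two into the same pair by pigeonhole, and those are consecutive. So 20.

20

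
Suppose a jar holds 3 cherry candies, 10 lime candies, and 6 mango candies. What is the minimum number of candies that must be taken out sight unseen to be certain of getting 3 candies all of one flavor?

7

The worst case takes 2 candies of each flavor without reaching 3 of any: 3 × 2 = 6.
The next candy must bring some flavor to 3, so 6 + 1 = 7.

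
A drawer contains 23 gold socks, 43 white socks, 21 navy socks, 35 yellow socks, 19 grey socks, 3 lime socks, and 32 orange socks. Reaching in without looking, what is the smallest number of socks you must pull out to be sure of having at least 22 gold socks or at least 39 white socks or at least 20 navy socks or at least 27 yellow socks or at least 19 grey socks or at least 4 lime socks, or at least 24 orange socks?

149

The worst case stops just short of every target: 21 gold, 38 white, 19 navy, 26 yellow, 18 grey, 3 lime, 23 orange — 21 + 38 + 19 + 26 + 18 + 3 + 23 = 148 socks.
One more sock must push some color to its target, so 148 + 1 = 149.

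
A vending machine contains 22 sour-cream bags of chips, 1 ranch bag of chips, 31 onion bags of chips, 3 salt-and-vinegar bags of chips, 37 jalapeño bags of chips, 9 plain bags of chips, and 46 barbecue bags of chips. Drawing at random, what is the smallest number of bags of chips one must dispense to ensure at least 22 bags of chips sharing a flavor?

In the worst case we take at most 21 of each flavor, but all 1 ranch, all 3 salt-and-vinegar, and all 9 plain (fewer than 21), giving 21 + 1 + 21 + 3 + 21 + 9 + 21 = 97.
One more bag of chips then forces some flavor to 22, so 97 + 1 = 98.

98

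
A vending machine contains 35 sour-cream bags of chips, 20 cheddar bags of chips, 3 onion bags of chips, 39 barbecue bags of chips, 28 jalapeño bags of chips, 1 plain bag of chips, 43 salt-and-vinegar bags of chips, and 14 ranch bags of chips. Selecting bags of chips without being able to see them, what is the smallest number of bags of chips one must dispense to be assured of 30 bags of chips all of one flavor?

Treat the 8 flavors as pigeonholes.
In the worst case we take at most 29 of each flavor, but all 20 cheddar, all 3 onion, all 28 jalapeño, all 1 plain, and all 14 ranch (fewer than 29), giving 29 + 20 + 3 + 29 + 28 + 1 + 29 + 14 = 153.
One more bag of chips then forces some flavor to 30, so 153 + 1 = 154.

154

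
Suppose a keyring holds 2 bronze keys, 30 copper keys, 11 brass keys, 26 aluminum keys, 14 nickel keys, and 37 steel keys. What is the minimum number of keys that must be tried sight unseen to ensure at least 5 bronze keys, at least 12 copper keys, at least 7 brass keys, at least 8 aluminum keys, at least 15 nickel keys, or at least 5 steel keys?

Each of the 6 types has its own threshold; avoid all of them simultaneously.
The worst case stops just short of every target: all 2 bronze, 11 copper, 6 brass, 7 aluminum, 14 nickel, 4 steel — 2 + 11 + 6 + 7 + 14 + 4 = 44 keys.
One more key must push some type to its target, so 44 + 1 = 45.

45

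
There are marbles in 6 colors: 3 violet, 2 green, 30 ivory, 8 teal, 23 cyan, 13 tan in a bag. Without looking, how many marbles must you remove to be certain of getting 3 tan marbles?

The worst case draws every non-tan marble first: 3 + 2 + 30 + 8 + 23 = 66.
The next 3 draws are then forced to be tan, giving 66 + 3 = 69.

69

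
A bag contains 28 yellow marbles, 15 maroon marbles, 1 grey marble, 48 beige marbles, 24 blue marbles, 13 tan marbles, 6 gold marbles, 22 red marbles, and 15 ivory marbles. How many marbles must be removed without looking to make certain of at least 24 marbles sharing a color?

In the worst case we take at most 23 of each color, but all 15 maroon, all 1 grey, all 13 tan, all 6 gold, all 22 red, and all 15 ivory (fewer than 23), giving 23 + 15 + 1 + 23 + 23 + 13 + 6 + 22 + 15 = 141.
One more marble then forces some color to 24, so 141 + 1 = 142.

142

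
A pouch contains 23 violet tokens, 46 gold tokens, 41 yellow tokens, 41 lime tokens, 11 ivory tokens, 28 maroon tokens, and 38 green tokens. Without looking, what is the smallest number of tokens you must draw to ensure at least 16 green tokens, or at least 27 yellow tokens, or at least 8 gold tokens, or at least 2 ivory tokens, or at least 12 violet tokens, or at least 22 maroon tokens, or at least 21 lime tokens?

102

The worst case stops just short of every target: 11 violet, 7 gold, 26 yellow, 20 lime, 1 ivory, 21 maroon, 15 green — 11 + 7 + 26 + 20 + 1 + 21 + 15 = 101 tokens.
One more token must push some color to its target, so 101 + 1 = 102.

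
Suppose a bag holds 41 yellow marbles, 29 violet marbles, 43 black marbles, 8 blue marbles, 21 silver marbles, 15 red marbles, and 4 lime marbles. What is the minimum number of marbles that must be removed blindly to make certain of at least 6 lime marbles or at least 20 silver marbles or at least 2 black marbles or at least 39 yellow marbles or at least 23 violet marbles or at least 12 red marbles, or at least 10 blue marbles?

The worst case stops just short of every target: 38 yellow, 22 violet, 1 black, all 8 blue, 19 silver, 11 red, all 4 lime — 38 + 22 + 1 + 8 + 19 + 11 + 4 = 103 marbles.
One more marble must push some color to its target, so 103 + 1 = 104.

104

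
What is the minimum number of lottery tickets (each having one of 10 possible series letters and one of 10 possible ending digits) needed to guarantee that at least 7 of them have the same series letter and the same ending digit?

There are 10 × 10 = 100 (series letter, ending digit) combinations acting as pigeonholes.
With 100 × 6 = 600 lottery tickets we could place exactly 6 in each, with no (series letter, ending digit) pair reaching 7.
One more forces some (series letter, ending digit) pair to hold 7, so 600 + 1 = 601.

601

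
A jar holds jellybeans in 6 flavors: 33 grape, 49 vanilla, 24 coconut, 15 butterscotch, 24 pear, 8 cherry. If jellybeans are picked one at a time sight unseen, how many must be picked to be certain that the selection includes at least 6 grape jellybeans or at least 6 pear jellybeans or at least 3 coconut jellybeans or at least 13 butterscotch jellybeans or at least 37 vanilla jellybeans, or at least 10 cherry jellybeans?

The worst case stops just short of every target: 5 grape, 36 vanilla, 2 coconut, 12 butterscotch, 5 pear, all 8 cherry — 5 + 36 + 2 + 12 + 5 + 8 = 68 jellybeans.
One more jellybean must push some flavor to its target, so 68 + 1 = 69.

69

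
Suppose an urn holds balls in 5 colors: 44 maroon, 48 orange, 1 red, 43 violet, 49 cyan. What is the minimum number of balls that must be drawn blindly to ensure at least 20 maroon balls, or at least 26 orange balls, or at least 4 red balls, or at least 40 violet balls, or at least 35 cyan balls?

Each of the 5 colors has its own threshold; avoid all of them simultaneously.
The worst case stops just short of every target: 19 maroon, 25 orange, all 1 red, 39 violet, 34 cyan — 19 + 25 + 1 + 39 + 34 = 118 balls.
One more ball must push some color to its target, so 118 + 1 = 119.

119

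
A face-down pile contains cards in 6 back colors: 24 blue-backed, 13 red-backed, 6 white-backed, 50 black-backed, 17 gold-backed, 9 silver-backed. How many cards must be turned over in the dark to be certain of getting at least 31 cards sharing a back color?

100

Treat the 6 back colors as pigeonholes.
In the worst case we take at most 30 of each back color, but all 24 blue-backed, all 13 red-backed, all 6 white-backed, all 17 gold-backed, and all 9 silver-backed (fewer than 30), giving 24 + 13 + 6 + 30 + 17 + 9 = 99.
One more card then forces some back color to 31, so 99 + 1 = 100.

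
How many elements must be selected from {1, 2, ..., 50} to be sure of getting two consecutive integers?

26

Partition {1, …, 50} into 25 pairs: {1,2}, {3,4}, …, {49,50}.
Choosing 25 integers — say the 25 even numbers 2, 4, …, 50 — takes one from each pair and avoids the property.
Choosing 26 forces two into the same pair by pigeonhole, and those are consecutive. So 26.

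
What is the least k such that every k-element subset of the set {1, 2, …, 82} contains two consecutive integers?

42

Partition {1, …, 82} into 41 pairs: {1,2}, {3,4}, …, {81,82}.
Choosing 41 integers — say the 41 even numbers 2, 4, …, 82 — takes one from each pair and avoids the property.
Choosing 42 forces two into the same pair by pigeonhole, and those are consecutive. So 42.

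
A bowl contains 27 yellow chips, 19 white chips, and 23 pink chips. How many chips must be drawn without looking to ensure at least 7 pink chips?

53

The worst case draws every non-pink chip first: 27 + 19 = 46.
The next 7 draws are then forced to be pink, giving 46 + 7 = 53.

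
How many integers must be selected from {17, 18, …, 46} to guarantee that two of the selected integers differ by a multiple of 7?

8

Group the integers by remainder mod 7; there are 7 residue classes, each nonempty in this range.
Choosing one from each class (7 integers) avoids any shared remainder.
One more choice must repeat a class, so two differ by a multiple of 7. Hence 7 + 1 = 8.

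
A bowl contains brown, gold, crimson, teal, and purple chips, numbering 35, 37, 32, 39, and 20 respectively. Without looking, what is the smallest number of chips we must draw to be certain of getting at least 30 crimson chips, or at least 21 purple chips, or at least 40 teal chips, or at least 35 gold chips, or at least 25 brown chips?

Each of the 5 colors has its own threshold; avoid all of them simultaneously.
The worst case stops just short of every target: 24 brown, 34 gold, 29 crimson, 39 teal, 20 purple — 24 + 34 + 29 + 39 + 20 = 146 chips.
One more chip must push some color to its target, so 146 + 1 = 147.

147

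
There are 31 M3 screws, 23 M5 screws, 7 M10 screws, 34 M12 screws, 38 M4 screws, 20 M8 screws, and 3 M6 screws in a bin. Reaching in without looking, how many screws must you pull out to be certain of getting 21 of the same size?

In the worst case we take at most 20 of each size, but all 7 M10 and all 3 M6 (fewer than 20), giving 20 + 20 + 7 + 20 + 20 + 20 + 3 = 110.
One more screw then forces some size to 21, so 110 + 1 = 111.

111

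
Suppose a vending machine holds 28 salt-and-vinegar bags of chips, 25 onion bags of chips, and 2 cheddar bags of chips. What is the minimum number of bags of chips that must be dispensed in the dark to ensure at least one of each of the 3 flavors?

54

The hardest flavor to obtain is cheddar: we could draw every other bag of chips first — 55 − 2 = 53 bags of chips — without a single cheddar one.
The next draw must be cheddar, so 53 + 1 = 54.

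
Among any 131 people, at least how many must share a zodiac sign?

11

There are 12 zodiac signs, which serve as the pigeonholes.
If each of the 12 zodiac signs held at most 10, the total would be at most 12 × 10 = 120 < 131, a contradiction.
So at least one holds ⌈131/12⌉ = 11.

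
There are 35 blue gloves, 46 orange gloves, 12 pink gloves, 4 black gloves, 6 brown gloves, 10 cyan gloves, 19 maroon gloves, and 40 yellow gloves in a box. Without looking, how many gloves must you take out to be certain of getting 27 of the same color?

130

In the worst case we take at most 26 of each color, but all 12 pink, all 4 black, all 6 brown, all 10 cyan, and all 19 maroon (fewer than 26), giving 26 + 26 + 12 + 4 + 6 + 10 + 19 + 26 = 129.
One more glove then forces some color to 27, so 129 + 1 = 130.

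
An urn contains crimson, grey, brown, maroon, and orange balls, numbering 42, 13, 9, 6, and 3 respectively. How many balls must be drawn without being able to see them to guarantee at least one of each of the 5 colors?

The hardest color to obtain is orange: we could draw every other ball first — 73 − 3 = 70 balls — without a single orange one.
The next draw must be orange, so 70 + 1 = 71.

71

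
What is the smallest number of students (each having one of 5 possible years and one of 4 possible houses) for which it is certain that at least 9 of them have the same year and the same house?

There are 5 × 4 = 20 (year, house) combinations acting as pigeonholes.
With 20 × 8 = 160 students we could place exactly 8 in each, with no (year, house) pair reaching 9.
One more forces some (year, house) pair to hold 9, so 160 + 1 = 161.

161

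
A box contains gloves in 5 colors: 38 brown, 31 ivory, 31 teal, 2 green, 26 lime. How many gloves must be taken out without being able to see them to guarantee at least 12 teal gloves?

To avoid teal gloves as long as possible, exhaust the other 4 colors first.
The worst case draws every non-teal glove first: 38 + 31 + 2 + 26 = 97.
The next 12 draws are then forced to be teal, giving 97 + 12 = 109.

109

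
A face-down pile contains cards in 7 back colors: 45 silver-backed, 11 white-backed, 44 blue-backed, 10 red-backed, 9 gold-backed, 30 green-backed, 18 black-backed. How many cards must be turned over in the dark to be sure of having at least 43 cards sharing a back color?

163

In the worst case we take at most 42 of each back color, but all 11 white-backed, all 10 red-backed, all 9 gold-backed, all 30 green-backed, and all 18 black-backed (fewer than 42), giving 42 + 11 + 42 + 10 + 9 + 30 + 18 = 162.
One more card then forces some back color to 43, so 162 + 1 = 163.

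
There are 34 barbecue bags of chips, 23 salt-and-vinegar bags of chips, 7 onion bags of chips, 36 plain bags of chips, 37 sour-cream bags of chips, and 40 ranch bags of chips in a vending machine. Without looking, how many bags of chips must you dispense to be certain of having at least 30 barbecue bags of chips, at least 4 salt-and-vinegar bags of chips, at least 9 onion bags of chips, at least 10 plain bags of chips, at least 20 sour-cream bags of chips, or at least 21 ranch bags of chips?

88

The worst case stops just short of every target: 29 barbecue, 3 salt-and-vinegar, all 7 onion, 9 plain, 19 sour-cream, 20 ranch — 29 + 3 + 7 + 9 + 19 + 20 = 87 bags of chips.
One more bag of chips must push some flavor to its target, so 87 + 1 = 88.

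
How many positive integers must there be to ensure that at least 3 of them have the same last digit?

21

There are 10 possible last digits acting as pigeonholes.
With 10 × 2 = 20 positive integers we could place exactly 2 in each, with no class reaching 3.
One more forces some class to hold 3, so 20 + 1 = 21.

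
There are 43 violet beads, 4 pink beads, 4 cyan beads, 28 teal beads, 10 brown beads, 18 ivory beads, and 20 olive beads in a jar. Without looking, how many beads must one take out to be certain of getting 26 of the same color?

107

Treat the 7 colors as pigeonholes.
In the worst case we take at most 25 of each color, but all 4 pink, all 4 cyan, all 10 brown, all 18 ivory, and all 20 olive (fewer than 25), giving 25 + 4 + 4 + 25 + 10 + 18 + 20 = 106.
One more bead then forces some color to 26, so 106 + 1 = 107.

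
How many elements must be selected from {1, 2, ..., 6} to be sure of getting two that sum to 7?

Partition {1, …, 6} into 3 pairs: {1,6}, {2,5}, …, {3,4}.
Choosing 3 integers — say the integers 1 through 3 — takes one from each pair and avoids the property.
Choosing 4 forces two into the same pair by pigeonhole, and those sum to 7. So 4.

4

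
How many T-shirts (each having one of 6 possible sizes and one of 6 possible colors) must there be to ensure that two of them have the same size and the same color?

37

There are 6 × 6 = 36 (size, color) combinations acting as pigeonholes.
With 36 T-shirts we could place one in each, avoiding any repeat.
One more forces some (size, color) pair to hold 2, so 36 + 1 = 37.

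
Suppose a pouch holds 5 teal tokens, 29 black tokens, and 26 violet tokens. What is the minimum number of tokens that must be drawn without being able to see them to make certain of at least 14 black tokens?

The worst case draws every non-black token first: 5 + 26 = 31.
The next 14 draws are then forced to be black, giving 31 + 14 = 45.

45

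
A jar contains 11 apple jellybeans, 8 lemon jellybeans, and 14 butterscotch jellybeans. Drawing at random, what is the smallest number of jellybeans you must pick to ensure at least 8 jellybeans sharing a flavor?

22

Treat the 3 flavors as pigeonholes.
The worst case takes 7 jellybeans of each flavor without reaching 8 of any: 3 × 7 = 21.
The next jellybean must bring some flavor to 8, so 21 + 1 = 22.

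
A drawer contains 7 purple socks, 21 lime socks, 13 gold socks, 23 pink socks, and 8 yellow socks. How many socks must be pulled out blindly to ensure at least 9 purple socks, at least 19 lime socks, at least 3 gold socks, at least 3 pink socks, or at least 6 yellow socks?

35

Each of the 5 colors has its own threshold; avoid all of them simultaneously.
The worst case stops just short of every target: all 7 purple, 18 lime, 2 gold, 2 pink, 5 yellow — 7 + 18 + 2 + 2 + 5 = 34 socks.
One more sock must push some color to its target, so 34 + 1 = 35.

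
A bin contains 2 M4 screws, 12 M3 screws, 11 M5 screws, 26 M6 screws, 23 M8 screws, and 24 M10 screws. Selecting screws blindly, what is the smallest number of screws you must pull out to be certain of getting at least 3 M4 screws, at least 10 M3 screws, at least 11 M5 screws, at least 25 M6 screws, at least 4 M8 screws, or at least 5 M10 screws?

Each of the 6 sizes has its own threshold; avoid all of them simultaneously.
The worst case stops just short of every target: 2 M4, 9 M3, 10 M5, 24 M6, 3 M8, 4 M10 — 2 + 9 + 10 + 24 + 3 + 4 = 52 screws.
One more screw must push some size to its target, so 52 + 1 = 53.

53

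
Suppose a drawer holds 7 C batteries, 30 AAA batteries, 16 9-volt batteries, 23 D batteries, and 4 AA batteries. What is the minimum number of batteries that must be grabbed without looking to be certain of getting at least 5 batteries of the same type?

The worst case takes 4 batteries of each type without reaching 5 of any: 5 × 4 = 20.
The next battery must bring some type to 5, so 20 + 1 = 21.

21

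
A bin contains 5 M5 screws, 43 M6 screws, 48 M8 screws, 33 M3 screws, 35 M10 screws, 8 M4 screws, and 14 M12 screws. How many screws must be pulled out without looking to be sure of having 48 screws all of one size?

186

Treat the 7 sizes as pigeonholes.
In the worst case we take at most 47 of each size, but all 5 M5, all 43 M6, all 33 M3, all 35 M10, all 8 M4, and all 14 M12 (fewer than 47), giving 5 + 43 + 47 + 33 + 35 + 8 + 14 = 185.
One more screw then forces some size to 48, so 185 + 1 = 186.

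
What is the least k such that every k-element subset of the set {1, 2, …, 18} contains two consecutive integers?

Partition {1, …, 18} into 9 pairs: {1,2}, {3,4}, …, {17,18}.
Choosing 9 integers — say the 9 even numbers 2, 4, …, 18 — takes one from each pair and avoids the property.
Choosing 10 forces two into the same pair by pigeonhole, and those are consecutive. So 10.

10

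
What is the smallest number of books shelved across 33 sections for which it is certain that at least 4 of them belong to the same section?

There are 33 sections acting as pigeonholes.
With 33 × 3 = 99 books we could place exactly 3 in each, with no class reaching 4.
One more forces some class to hold 4, so 99 + 1 = 100.

100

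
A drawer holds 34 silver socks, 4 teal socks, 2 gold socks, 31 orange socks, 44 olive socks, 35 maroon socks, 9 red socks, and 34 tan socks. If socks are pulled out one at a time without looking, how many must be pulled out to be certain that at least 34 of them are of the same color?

Treat the 8 colors as pigeonholes.
In the worst case we take at most 33 of each color, but all 4 teal, all 2 gold, all 31 orange, and all 9 red (fewer than 33), giving 33 + 4 + 2 + 31 + 33 + 33 + 9 + 33 = 178.
One more sock then forces some color to 34, so 178 + 1 = 179.

179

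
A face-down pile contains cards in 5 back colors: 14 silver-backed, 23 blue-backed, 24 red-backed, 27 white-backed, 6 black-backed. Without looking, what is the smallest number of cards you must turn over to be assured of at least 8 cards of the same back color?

Treat the 5 back colors as pigeonholes.
In the worst case we take at most 7 of each back color, but all 6 black-backed (fewer than 7), giving 7 + 7 + 7 + 7 + 6 = 34.
One more card then forces some back color to 8, so 34 + 1 = 35.

35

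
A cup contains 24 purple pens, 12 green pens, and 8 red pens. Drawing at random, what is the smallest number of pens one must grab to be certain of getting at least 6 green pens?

38

The worst case draws every non-green pen first: 24 + 8 = 32.
The next 6 draws are then forced to be green, giving 32 + 6 = 38.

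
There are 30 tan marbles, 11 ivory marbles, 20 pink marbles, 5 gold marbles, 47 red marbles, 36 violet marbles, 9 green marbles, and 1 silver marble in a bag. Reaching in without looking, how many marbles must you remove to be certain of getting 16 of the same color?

87

Treat the 8 colors as pigeonholes.
In the worst case we take at most 15 of each color, but all 11 ivory, all 5 gold, all 9 green, and all 1 silver (fewer than 15), giving 15 + 11 + 15 + 5 + 15 + 15 + 9 + 1 = 86.
One more marble then forces some color to 16, so 86 + 1 = 87.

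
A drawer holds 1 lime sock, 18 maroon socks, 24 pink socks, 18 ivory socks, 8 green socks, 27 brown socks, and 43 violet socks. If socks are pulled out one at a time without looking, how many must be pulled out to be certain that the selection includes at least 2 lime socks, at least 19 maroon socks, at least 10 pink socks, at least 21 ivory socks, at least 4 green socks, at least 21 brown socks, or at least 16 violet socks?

Each of the 7 colors has its own threshold; avoid all of them simultaneously.
The worst case stops just short of every target: 1 lime, 18 maroon, 9 pink, all 18 ivory, 3 green, 20 brown, 15 violet — 1 + 18 + 9 + 18 + 3 + 20 + 15 = 84 socks.
One more sock must push some color to its target, so 84 + 1 = 85.

85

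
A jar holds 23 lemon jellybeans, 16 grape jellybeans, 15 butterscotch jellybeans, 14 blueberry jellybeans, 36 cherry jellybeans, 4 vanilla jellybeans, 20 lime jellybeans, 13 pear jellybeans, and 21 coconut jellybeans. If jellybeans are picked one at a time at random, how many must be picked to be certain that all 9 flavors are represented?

The hardest flavor to obtain is vanilla: we could draw every other jellybean first — 162 − 4 = 158 jellybeans — without a single vanilla one.
The next draw must be vanilla, so 158 + 1 = 159.

159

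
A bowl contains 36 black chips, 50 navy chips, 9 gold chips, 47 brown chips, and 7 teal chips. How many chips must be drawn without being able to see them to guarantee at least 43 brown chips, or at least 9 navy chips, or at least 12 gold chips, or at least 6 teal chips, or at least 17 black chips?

The worst case stops just short of every target: 16 black, 8 navy, all 9 gold, 42 brown, 5 teal — 16 + 8 + 9 + 42 + 5 = 80 chips.
One more chip must push some color to its target, so 80 + 1 = 81.

81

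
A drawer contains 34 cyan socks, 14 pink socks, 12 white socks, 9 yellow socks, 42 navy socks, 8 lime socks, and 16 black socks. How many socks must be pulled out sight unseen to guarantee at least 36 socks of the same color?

Treat the 7 colors as pigeonholes.
In the worst case we take at most 35 of each color, but all 34 cyan, all 14 pink, all 12 white, all 9 yellow, all 8 lime, and all 16 black (fewer than 35), giving 34 + 14 + 12 + 9 + 35 + 8 + 16 = 128.
One more sock then forces some color to 36, so 128 + 1 = 129.

129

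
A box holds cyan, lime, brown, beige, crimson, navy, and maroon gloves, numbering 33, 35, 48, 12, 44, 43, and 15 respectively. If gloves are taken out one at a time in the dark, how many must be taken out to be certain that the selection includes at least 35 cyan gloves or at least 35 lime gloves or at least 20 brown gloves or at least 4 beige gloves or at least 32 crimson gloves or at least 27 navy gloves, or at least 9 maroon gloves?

The worst case stops just short of every target: all 33 cyan, 34 lime, 19 brown, 3 beige, 31 crimson, 26 navy, 8 maroon — 33 + 34 + 19 + 3 + 31 + 26 + 8 = 154 gloves.
One more glove must push some color to its target, so 154 + 1 = 155.

155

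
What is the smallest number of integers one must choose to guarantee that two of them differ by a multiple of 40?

Two integers differ by a multiple of 40 exactly when they share a remainder mod 40.
There are 40 residue classes mod 40, so 40 integers can all lie in distinct classes.
One more integer must repeat a residue, giving a difference divisible by 40. So n = 40 + 1 = 41.

41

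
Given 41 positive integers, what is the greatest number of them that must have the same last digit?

The 41 positive integers fall into 10 possible last digits.
If each of the 10 possible last digits held at most 4, the total would be at most 10 × 4 = 40 < 41, a contradiction.
So at least one holds ⌈41/10⌉ = 5.

5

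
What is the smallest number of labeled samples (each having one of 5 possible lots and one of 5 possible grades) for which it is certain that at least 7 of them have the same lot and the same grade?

151

There are 5 × 5 = 25 (lot, grade) combinations acting as pigeonholes.
With 25 × 6 = 150 labeled samples we could place exactly 6 in each, with no (lot, grade) pair reaching 7.
One more forces some (lot, grade) pair to hold 7, so 150 + 1 = 151.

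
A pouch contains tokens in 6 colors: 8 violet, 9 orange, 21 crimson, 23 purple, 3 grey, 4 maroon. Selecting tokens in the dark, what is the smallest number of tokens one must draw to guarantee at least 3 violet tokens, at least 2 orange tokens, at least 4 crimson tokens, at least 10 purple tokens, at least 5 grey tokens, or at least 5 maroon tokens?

Each of the 6 colors has its own threshold; avoid all of them simultaneously.
The worst case stops just short of every target: 2 violet, 1 orange, 3 crimson, 9 purple, all 3 grey, 4 maroon — 2 + 1 + 3 + 9 + 3 + 4 = 22 tokens.
One more token must push some color to its target, so 22 + 1 = 23.

23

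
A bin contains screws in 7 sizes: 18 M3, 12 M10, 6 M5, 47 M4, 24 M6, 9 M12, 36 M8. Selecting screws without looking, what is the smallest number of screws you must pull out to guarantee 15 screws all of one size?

In the worst case we take at most 14 of each size, but all 12 M10, all 6 M5, and all 9 M12 (fewer than 14), giving 14 + 12 + 6 + 14 + 14 + 9 + 14 = 83.
One more screw then forces some size to 15, so 83 + 1 = 84.

84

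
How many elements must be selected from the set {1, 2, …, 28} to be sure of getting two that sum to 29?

15

Partition {1, …, 28} into 14 pairs: {1,28}, {2,27}, …, {14,15}.
Choosing 14 integers — say the integers 1 through 14 — takes one from each pair and avoids the property.
Choosing 15 forces two into the same pair by pigeonhole, and those sum to 29. So 15.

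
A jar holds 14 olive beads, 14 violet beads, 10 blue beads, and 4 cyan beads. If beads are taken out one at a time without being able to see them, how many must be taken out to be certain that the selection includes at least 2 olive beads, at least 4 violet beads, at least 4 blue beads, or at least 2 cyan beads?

9

Each of the 4 colors has its own threshold; avoid all of them simultaneously.
The worst case stops just short of every target: 1 olive, 3 violet, 3 blue, 1 cyan — 1 + 3 + 3 + 1 = 8 beads.
One more bead must push some color to its target, so 8 + 1 = 9.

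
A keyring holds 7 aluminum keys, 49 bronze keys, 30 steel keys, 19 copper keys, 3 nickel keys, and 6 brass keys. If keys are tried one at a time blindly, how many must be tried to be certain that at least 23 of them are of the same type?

Treat the 6 types as pigeonholes.
In the worst case we take at most 22 of each type, but all 7 aluminum, all 19 copper, all 3 nickel, and all 6 brass (fewer than 22), giving 7 + 22 + 22 + 19 + 3 + 6 = 79.
One more key then forces some type to 23, so 79 + 1 = 80.

80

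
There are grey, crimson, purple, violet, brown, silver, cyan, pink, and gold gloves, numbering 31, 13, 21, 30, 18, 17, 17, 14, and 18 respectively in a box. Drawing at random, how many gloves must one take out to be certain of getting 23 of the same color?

In the worst case we take at most 22 of each color, but all 13 crimson, all 21 purple, all 18 brown, all 17 silver, all 17 cyan, all 14 pink, and all 18 gold (fewer than 22), giving 22 + 13 + 21 + 22 + 18 + 17 + 17 + 14 + 18 = 162.
One more glove then forces some color to 23, so 162 + 1 = 163.

163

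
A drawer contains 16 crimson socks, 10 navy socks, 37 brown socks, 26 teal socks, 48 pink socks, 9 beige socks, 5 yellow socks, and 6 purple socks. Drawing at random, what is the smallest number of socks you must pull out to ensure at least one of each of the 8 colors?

153

The hardest color to obtain is yellow: we could draw every other sock first — 157 − 5 = 152 socks — without a single yellow one.
The next draw must be yellow, so 152 + 1 = 153.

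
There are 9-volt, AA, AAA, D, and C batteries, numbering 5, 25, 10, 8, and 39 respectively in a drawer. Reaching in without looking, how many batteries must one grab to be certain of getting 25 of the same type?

Treat the 5 types as pigeonholes.
In the worst case we take at most 24 of each type, but all 5 9-volt, all 10 AAA, and all 8 D (fewer than 24), giving 5 + 24 + 10 + 8 + 24 = 71.
One more battery then forces some type to 25, so 71 + 1 = 72.

72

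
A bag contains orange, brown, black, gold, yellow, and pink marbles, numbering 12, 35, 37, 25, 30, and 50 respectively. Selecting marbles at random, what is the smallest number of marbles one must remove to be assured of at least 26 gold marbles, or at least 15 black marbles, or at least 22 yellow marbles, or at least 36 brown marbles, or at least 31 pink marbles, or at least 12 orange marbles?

The worst case stops just short of every target: 11 orange, 35 brown, 14 black, 25 gold, 21 yellow, 30 pink — 11 + 35 + 14 + 25 + 21 + 30 = 136 marbles.
One more marble must push some color to its target, so 136 + 1 = 137.

137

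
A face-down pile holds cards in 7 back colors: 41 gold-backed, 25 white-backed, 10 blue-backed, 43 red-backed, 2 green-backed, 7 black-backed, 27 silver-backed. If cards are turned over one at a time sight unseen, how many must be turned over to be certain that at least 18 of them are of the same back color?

88

Treat the 7 back colors as pigeonholes.
In the worst case we take at most 17 of each back color, but all 10 blue-backed, all 2 green-backed, and all 7 black-backed (fewer than 17), giving 17 + 17 + 10 + 17 + 2 + 7 + 17 = 87.
One more card then forces some back color to 18, so 87 + 1 = 88.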